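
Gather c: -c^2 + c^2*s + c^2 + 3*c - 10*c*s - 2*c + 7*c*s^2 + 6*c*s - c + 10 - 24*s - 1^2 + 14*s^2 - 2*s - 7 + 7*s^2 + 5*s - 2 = c^2*s + c*(7*s^2 - 4*s) + 21*s^2 - 21*s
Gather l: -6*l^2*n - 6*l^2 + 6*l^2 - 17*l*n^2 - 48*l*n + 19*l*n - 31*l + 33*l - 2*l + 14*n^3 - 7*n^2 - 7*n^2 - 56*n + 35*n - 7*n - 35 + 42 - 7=-6*l^2*n + l*(-17*n^2 - 29*n) + 14*n^3 - 14*n^2 - 28*n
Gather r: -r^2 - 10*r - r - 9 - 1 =-r^2 - 11*r - 10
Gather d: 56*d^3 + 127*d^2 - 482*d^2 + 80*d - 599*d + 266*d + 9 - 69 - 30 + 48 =56*d^3 - 355*d^2 - 253*d - 42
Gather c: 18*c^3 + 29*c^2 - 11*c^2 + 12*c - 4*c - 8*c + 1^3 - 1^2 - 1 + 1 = 18*c^3 + 18*c^2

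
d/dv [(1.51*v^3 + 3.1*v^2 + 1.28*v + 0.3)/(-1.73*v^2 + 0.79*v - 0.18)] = (-2.6123*v^4 + 2.3858*v^3 + 3.848*v^2 - 0.0779999999999998*v - 0.4674)/(2.9929*v^4 - 2.7334*v^3 + 1.2469*v^2 - 0.2844*v + 0.0324)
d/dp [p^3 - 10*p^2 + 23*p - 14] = 3*p^2 - 20*p + 23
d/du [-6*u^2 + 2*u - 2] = 2 - 12*u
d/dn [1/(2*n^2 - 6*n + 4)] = (3/2 - n)/(n^2 - 3*n + 2)^2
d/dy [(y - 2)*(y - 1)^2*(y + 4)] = 4*y^3 - 22*y + 18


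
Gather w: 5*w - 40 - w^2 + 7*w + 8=-w^2 + 12*w - 32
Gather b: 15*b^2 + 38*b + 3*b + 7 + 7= 15*b^2 + 41*b + 14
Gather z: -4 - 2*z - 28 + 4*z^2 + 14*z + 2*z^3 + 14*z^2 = 2*z^3 + 18*z^2 + 12*z - 32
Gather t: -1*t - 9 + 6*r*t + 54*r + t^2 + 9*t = 54*r + t^2 + t*(6*r + 8) - 9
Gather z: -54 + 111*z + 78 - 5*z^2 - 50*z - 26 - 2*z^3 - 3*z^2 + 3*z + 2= -2*z^3 - 8*z^2 + 64*z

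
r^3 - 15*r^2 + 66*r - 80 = (r - 8)*(r - 5)*(r - 2)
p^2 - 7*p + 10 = (p - 5)*(p - 2)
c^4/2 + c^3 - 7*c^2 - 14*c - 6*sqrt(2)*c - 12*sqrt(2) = (c/2 + 1)*(c - 3*sqrt(2))*(c + sqrt(2))*(c + 2*sqrt(2))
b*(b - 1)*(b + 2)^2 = b^4 + 3*b^3 - 4*b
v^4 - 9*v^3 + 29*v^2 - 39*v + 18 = (v - 3)^2*(v - 2)*(v - 1)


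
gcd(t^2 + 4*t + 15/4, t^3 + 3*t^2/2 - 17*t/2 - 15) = t + 5/2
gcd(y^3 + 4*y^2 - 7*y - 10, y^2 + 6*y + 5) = y^2 + 6*y + 5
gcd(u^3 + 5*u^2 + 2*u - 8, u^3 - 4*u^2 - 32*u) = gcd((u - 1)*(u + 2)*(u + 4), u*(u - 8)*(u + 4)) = u + 4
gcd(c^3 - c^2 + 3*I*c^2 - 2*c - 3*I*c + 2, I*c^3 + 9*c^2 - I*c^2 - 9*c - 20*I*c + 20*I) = c - 1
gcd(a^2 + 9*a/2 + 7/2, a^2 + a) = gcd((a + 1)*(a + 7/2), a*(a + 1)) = a + 1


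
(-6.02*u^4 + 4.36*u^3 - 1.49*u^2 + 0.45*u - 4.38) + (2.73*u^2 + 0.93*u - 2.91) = -6.02*u^4 + 4.36*u^3 + 1.24*u^2 + 1.38*u - 7.29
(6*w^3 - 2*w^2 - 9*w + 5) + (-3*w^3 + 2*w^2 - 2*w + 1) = 3*w^3 - 11*w + 6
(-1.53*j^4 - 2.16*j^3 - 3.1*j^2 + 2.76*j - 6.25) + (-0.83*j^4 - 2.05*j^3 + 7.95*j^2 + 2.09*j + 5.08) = -2.36*j^4 - 4.21*j^3 + 4.85*j^2 + 4.85*j - 1.17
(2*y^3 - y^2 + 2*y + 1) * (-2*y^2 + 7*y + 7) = -4*y^5 + 16*y^4 + 3*y^3 + 5*y^2 + 21*y + 7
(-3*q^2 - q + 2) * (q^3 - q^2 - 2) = -3*q^5 + 2*q^4 + 3*q^3 + 4*q^2 + 2*q - 4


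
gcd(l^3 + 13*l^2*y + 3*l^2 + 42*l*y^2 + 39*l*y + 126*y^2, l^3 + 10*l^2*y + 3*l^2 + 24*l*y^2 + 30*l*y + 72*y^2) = l^2 + 6*l*y + 3*l + 18*y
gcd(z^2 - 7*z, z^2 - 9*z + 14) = z - 7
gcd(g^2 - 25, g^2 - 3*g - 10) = g - 5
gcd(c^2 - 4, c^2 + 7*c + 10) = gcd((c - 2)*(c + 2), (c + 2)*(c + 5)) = c + 2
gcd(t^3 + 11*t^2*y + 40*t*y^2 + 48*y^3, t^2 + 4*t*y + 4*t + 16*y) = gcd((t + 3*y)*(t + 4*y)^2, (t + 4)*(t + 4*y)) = t + 4*y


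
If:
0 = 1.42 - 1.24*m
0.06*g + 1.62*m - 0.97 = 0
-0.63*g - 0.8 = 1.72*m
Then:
No Solution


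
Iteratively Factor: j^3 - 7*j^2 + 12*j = (j - 3)*(j^2 - 4*j) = (j - 4)*(j - 3)*(j)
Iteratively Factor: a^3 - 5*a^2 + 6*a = (a)*(a^2 - 5*a + 6) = a*(a - 3)*(a - 2)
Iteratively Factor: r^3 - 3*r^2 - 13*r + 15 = (r + 3)*(r^2 - 6*r + 5) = (r - 5)*(r + 3)*(r - 1)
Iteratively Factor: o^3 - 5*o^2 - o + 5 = (o + 1)*(o^2 - 6*o + 5) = (o - 5)*(o + 1)*(o - 1)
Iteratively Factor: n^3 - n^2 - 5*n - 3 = (n + 1)*(n^2 - 2*n - 3) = (n - 3)*(n + 1)*(n + 1)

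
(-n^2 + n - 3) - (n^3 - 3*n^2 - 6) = -n^3 + 2*n^2 + n + 3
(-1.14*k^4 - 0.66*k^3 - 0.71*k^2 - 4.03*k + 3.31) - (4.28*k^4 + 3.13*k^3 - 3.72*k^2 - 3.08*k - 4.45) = -5.42*k^4 - 3.79*k^3 + 3.01*k^2 - 0.95*k + 7.76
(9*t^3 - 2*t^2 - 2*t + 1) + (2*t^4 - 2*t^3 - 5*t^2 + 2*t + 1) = 2*t^4 + 7*t^3 - 7*t^2 + 2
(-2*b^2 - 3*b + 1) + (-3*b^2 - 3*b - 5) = -5*b^2 - 6*b - 4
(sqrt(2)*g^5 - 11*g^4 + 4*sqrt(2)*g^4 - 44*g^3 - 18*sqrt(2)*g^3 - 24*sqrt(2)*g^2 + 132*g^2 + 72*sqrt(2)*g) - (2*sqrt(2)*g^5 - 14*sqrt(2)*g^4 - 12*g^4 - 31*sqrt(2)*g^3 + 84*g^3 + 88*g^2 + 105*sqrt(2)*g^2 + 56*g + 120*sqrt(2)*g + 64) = -sqrt(2)*g^5 + g^4 + 18*sqrt(2)*g^4 - 128*g^3 + 13*sqrt(2)*g^3 - 129*sqrt(2)*g^2 + 44*g^2 - 48*sqrt(2)*g - 56*g - 64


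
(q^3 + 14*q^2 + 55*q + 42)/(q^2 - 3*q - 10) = (q^3 + 14*q^2 + 55*q + 42)/(q^2 - 3*q - 10)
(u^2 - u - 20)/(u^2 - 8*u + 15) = (u + 4)/(u - 3)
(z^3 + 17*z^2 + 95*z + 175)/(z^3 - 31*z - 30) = (z^2 + 12*z + 35)/(z^2 - 5*z - 6)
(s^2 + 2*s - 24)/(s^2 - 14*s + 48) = (s^2 + 2*s - 24)/(s^2 - 14*s + 48)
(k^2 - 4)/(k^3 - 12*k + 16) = (k + 2)/(k^2 + 2*k - 8)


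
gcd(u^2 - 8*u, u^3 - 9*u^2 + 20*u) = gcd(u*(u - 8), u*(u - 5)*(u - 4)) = u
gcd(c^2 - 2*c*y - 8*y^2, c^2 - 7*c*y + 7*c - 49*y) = 1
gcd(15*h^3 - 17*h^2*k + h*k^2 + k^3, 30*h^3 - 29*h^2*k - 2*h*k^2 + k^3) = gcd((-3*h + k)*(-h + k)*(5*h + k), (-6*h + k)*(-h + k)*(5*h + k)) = 5*h^2 - 4*h*k - k^2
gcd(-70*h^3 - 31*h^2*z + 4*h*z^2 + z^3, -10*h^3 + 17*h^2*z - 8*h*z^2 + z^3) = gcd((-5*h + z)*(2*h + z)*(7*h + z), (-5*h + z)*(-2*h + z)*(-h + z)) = -5*h + z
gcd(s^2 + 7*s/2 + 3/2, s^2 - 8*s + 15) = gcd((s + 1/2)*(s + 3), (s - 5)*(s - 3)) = 1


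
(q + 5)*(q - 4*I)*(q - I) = q^3 + 5*q^2 - 5*I*q^2 - 4*q - 25*I*q - 20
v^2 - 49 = (v - 7)*(v + 7)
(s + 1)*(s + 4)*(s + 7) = s^3 + 12*s^2 + 39*s + 28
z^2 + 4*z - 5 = (z - 1)*(z + 5)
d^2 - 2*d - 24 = (d - 6)*(d + 4)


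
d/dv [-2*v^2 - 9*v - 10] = -4*v - 9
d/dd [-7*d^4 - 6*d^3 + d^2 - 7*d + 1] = -28*d^3 - 18*d^2 + 2*d - 7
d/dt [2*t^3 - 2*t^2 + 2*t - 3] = 6*t^2 - 4*t + 2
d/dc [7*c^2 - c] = 14*c - 1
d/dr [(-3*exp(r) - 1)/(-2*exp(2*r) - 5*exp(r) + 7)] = (-(3*exp(r) + 1)*(4*exp(r) + 5) + 6*exp(2*r) + 15*exp(r) - 21)*exp(r)/(2*exp(2*r) + 5*exp(r) - 7)^2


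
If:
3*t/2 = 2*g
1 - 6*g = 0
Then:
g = 1/6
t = 2/9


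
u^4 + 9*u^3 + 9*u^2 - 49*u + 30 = (u - 1)^2*(u + 5)*(u + 6)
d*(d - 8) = d^2 - 8*d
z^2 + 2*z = z*(z + 2)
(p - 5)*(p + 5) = p^2 - 25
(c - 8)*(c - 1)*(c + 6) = c^3 - 3*c^2 - 46*c + 48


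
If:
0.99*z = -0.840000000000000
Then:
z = -0.85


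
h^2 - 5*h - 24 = (h - 8)*(h + 3)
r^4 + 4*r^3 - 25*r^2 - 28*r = r*(r - 4)*(r + 1)*(r + 7)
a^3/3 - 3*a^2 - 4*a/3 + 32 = (a/3 + 1)*(a - 8)*(a - 4)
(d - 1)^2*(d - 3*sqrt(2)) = d^3 - 3*sqrt(2)*d^2 - 2*d^2 + d + 6*sqrt(2)*d - 3*sqrt(2)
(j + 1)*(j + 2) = j^2 + 3*j + 2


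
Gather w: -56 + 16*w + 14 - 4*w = 12*w - 42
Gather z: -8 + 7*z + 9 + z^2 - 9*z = z^2 - 2*z + 1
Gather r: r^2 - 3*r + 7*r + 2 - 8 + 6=r^2 + 4*r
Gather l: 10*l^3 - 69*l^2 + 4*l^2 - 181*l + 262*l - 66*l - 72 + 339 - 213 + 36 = 10*l^3 - 65*l^2 + 15*l + 90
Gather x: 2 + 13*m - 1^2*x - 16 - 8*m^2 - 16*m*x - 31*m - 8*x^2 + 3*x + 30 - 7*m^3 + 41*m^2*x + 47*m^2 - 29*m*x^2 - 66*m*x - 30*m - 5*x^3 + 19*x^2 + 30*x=-7*m^3 + 39*m^2 - 48*m - 5*x^3 + x^2*(11 - 29*m) + x*(41*m^2 - 82*m + 32) + 16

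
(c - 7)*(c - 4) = c^2 - 11*c + 28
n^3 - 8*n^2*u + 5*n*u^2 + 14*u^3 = (n - 7*u)*(n - 2*u)*(n + u)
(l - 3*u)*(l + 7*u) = l^2 + 4*l*u - 21*u^2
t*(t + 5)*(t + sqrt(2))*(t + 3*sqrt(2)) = t^4 + 5*t^3 + 4*sqrt(2)*t^3 + 6*t^2 + 20*sqrt(2)*t^2 + 30*t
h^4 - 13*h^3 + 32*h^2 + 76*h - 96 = (h - 8)*(h - 6)*(h - 1)*(h + 2)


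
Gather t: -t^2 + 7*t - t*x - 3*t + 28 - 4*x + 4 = -t^2 + t*(4 - x) - 4*x + 32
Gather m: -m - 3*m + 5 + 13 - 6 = 12 - 4*m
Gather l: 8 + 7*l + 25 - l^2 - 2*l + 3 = -l^2 + 5*l + 36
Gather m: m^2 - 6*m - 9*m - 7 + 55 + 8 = m^2 - 15*m + 56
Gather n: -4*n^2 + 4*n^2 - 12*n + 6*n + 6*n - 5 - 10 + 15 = 0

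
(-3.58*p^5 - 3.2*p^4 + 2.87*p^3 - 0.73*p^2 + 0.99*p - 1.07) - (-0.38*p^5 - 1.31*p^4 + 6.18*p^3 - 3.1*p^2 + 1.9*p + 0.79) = -3.2*p^5 - 1.89*p^4 - 3.31*p^3 + 2.37*p^2 - 0.91*p - 1.86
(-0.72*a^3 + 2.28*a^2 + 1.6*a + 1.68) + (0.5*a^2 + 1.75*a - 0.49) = -0.72*a^3 + 2.78*a^2 + 3.35*a + 1.19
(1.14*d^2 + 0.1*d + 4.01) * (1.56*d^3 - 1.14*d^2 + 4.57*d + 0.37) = 1.7784*d^5 - 1.1436*d^4 + 11.3514*d^3 - 3.6926*d^2 + 18.3627*d + 1.4837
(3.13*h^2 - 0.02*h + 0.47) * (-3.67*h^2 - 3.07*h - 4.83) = -11.4871*h^4 - 9.5357*h^3 - 16.7814*h^2 - 1.3463*h - 2.2701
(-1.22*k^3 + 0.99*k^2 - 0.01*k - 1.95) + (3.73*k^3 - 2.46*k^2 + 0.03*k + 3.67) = 2.51*k^3 - 1.47*k^2 + 0.02*k + 1.72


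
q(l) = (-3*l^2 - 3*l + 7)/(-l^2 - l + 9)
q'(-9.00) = 0.09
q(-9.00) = 3.32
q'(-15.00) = 0.01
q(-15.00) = 3.10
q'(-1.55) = 0.63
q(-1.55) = 0.55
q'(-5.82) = 0.59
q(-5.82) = 4.05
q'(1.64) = -3.92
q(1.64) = -1.28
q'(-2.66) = 4.11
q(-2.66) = -1.36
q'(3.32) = -5.35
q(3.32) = 6.74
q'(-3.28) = 48.03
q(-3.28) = -10.14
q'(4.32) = -0.99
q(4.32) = 4.43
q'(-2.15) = 1.55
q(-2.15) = -0.06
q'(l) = (-6*l - 3)/(-l^2 - l + 9) + (2*l + 1)*(-3*l^2 - 3*l + 7)/(-l^2 - l + 9)^2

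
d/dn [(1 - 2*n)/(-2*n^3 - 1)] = 2*(-4*n^3 + 3*n^2 + 1)/(4*n^6 + 4*n^3 + 1)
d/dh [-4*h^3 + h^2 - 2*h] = -12*h^2 + 2*h - 2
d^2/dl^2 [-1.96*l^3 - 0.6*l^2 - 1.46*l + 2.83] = -11.76*l - 1.2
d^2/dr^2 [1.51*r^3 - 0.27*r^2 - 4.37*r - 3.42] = 9.06*r - 0.54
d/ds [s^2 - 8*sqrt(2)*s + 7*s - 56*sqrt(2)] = 2*s - 8*sqrt(2) + 7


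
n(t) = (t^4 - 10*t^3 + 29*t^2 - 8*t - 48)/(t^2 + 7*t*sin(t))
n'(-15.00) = -119.86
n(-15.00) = 310.19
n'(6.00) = -2.08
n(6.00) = 3.46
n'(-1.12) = -11.74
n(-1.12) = 1.56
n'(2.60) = 0.56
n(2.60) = -0.17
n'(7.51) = 2.40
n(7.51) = 4.47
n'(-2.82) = -61.82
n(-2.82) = 34.72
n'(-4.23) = -130.04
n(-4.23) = -189.70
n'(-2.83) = -63.46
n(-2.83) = 35.34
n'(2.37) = 0.78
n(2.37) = -0.33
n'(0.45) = 135.64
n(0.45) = -29.63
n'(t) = (4*t^3 - 30*t^2 + 58*t - 8)/(t^2 + 7*t*sin(t)) + (-7*t*cos(t) - 2*t - 7*sin(t))*(t^4 - 10*t^3 + 29*t^2 - 8*t - 48)/(t^2 + 7*t*sin(t))^2 = (2*t*(t + 7*sin(t))*(2*t^3 - 15*t^2 + 29*t - 4) + (7*t*cos(t) + 2*t + 7*sin(t))*(-t^4 + 10*t^3 - 29*t^2 + 8*t + 48))/(t^2*(t + 7*sin(t))^2)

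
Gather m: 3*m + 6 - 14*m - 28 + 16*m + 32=5*m + 10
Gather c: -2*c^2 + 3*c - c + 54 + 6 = -2*c^2 + 2*c + 60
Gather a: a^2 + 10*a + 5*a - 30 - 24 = a^2 + 15*a - 54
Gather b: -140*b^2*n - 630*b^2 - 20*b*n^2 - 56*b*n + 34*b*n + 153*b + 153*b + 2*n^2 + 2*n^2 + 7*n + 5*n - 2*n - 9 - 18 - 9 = b^2*(-140*n - 630) + b*(-20*n^2 - 22*n + 306) + 4*n^2 + 10*n - 36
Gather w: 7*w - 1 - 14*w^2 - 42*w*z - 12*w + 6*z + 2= -14*w^2 + w*(-42*z - 5) + 6*z + 1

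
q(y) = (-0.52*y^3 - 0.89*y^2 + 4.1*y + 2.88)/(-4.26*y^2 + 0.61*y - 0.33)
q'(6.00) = 0.16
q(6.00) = 0.78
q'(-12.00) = 0.13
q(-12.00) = -1.17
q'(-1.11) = -0.13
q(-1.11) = 0.33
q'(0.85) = 3.79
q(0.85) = -1.87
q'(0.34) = 19.70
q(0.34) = -6.75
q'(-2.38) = 0.17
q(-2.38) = 0.19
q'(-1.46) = 0.09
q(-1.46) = 0.33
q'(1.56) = 0.94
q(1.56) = -0.53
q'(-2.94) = 0.17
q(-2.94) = 0.09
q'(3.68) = 0.23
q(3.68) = 0.36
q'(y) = (8.52*y - 0.61)*(-0.52*y^3 - 0.89*y^2 + 4.1*y + 2.88)/(-4.26*y^2 + 0.61*y - 0.33)^2 + (-1.56*y^2 - 1.78*y + 4.1)/(-4.26*y^2 + 0.61*y - 0.33)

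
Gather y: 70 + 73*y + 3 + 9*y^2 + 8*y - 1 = 9*y^2 + 81*y + 72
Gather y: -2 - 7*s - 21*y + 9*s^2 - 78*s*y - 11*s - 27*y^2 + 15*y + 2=9*s^2 - 18*s - 27*y^2 + y*(-78*s - 6)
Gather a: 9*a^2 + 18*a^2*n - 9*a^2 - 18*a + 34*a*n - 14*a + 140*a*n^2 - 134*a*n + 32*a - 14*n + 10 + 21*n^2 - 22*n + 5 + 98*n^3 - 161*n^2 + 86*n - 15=18*a^2*n + a*(140*n^2 - 100*n) + 98*n^3 - 140*n^2 + 50*n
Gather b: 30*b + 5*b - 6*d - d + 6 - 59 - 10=35*b - 7*d - 63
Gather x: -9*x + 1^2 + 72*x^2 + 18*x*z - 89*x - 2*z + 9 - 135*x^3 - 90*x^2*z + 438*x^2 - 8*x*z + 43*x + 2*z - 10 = -135*x^3 + x^2*(510 - 90*z) + x*(10*z - 55)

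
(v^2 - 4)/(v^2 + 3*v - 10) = (v + 2)/(v + 5)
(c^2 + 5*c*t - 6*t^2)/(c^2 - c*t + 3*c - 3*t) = (c + 6*t)/(c + 3)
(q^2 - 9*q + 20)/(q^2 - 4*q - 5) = (q - 4)/(q + 1)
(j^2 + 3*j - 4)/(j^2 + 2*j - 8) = (j - 1)/(j - 2)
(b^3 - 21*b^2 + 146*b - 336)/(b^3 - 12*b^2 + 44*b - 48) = (b^2 - 15*b + 56)/(b^2 - 6*b + 8)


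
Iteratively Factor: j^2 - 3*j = (j)*(j - 3)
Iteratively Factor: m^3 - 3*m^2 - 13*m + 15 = (m - 1)*(m^2 - 2*m - 15) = (m - 5)*(m - 1)*(m + 3)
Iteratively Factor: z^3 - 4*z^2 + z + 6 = (z - 2)*(z^2 - 2*z - 3) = (z - 2)*(z + 1)*(z - 3)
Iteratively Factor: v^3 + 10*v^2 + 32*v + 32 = (v + 4)*(v^2 + 6*v + 8) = (v + 4)^2*(v + 2)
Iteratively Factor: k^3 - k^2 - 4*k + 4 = (k + 2)*(k^2 - 3*k + 2) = (k - 1)*(k + 2)*(k - 2)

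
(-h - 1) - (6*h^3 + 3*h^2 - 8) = -6*h^3 - 3*h^2 - h + 7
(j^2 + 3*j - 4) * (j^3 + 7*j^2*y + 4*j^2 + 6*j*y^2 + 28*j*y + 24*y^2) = j^5 + 7*j^4*y + 7*j^4 + 6*j^3*y^2 + 49*j^3*y + 8*j^3 + 42*j^2*y^2 + 56*j^2*y - 16*j^2 + 48*j*y^2 - 112*j*y - 96*y^2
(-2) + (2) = 0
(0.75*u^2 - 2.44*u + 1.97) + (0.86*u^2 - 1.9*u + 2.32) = 1.61*u^2 - 4.34*u + 4.29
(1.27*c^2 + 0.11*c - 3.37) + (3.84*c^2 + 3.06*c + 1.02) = 5.11*c^2 + 3.17*c - 2.35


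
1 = 1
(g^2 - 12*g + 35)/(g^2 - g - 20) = (g - 7)/(g + 4)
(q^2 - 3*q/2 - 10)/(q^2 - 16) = (q + 5/2)/(q + 4)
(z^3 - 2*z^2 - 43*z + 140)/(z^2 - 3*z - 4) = (z^2 + 2*z - 35)/(z + 1)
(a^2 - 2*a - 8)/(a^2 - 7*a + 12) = (a + 2)/(a - 3)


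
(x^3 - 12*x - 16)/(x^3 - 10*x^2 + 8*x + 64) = (x + 2)/(x - 8)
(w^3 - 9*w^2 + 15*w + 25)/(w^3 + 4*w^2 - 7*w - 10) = (w^2 - 10*w + 25)/(w^2 + 3*w - 10)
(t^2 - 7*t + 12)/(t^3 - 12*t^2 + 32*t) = (t - 3)/(t*(t - 8))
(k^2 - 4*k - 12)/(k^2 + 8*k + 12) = (k - 6)/(k + 6)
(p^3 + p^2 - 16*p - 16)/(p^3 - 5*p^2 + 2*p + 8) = (p + 4)/(p - 2)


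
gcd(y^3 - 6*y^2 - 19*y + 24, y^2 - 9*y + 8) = y^2 - 9*y + 8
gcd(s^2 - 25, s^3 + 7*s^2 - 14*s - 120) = s + 5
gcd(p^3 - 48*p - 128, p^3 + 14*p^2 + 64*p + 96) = p^2 + 8*p + 16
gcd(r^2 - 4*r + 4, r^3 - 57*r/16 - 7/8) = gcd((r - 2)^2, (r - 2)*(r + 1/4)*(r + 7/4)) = r - 2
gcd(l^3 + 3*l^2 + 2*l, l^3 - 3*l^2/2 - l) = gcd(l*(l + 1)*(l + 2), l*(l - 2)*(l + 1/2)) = l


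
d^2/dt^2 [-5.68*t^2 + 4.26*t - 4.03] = -11.3600000000000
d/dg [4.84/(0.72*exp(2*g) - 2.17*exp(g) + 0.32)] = (10.5028 - 6.9696*exp(g))*exp(g)/(0.72*exp(2*g) - 2.17*exp(g) + 0.32)^2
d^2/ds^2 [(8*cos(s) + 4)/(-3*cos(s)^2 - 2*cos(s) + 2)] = 24*(4*(1 - cos(s)^2)^2 + 3*cos(s)^5 + 9*cos(s)^3 + 5*cos(s)^2 - 16*cos(s) - 10)/(3*cos(s)^2 + 2*cos(s) - 2)^3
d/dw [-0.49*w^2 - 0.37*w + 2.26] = -0.98*w - 0.37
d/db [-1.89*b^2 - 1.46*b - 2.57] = -3.78*b - 1.46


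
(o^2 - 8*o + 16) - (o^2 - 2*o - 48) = 64 - 6*o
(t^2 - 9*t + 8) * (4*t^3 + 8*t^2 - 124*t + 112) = 4*t^5 - 28*t^4 - 164*t^3 + 1292*t^2 - 2000*t + 896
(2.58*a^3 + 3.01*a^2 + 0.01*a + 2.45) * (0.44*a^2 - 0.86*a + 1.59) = 1.1352*a^5 - 0.8944*a^4 + 1.518*a^3 + 5.8553*a^2 - 2.0911*a + 3.8955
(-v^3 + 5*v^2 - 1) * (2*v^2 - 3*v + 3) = -2*v^5 + 13*v^4 - 18*v^3 + 13*v^2 + 3*v - 3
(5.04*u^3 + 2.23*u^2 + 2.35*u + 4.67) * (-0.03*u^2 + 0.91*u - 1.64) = -0.1512*u^5 + 4.5195*u^4 - 6.3068*u^3 - 1.6588*u^2 + 0.3957*u - 7.6588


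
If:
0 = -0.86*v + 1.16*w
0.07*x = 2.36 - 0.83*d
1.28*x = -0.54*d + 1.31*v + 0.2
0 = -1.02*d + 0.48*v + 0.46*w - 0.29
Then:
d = 2.61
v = 3.60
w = 2.67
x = 2.74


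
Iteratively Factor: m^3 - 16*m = (m + 4)*(m^2 - 4*m) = (m - 4)*(m + 4)*(m)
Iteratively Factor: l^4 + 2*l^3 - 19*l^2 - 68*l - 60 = (l + 3)*(l^3 - l^2 - 16*l - 20) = (l + 2)*(l + 3)*(l^2 - 3*l - 10) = (l - 5)*(l + 2)*(l + 3)*(l + 2)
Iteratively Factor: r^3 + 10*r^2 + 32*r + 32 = (r + 4)*(r^2 + 6*r + 8) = (r + 4)^2*(r + 2)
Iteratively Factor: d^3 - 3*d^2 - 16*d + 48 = (d - 3)*(d^2 - 16) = (d - 4)*(d - 3)*(d + 4)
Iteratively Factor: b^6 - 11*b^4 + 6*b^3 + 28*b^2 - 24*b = (b + 2)*(b^5 - 2*b^4 - 7*b^3 + 20*b^2 - 12*b) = b*(b + 2)*(b^4 - 2*b^3 - 7*b^2 + 20*b - 12) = b*(b + 2)*(b + 3)*(b^3 - 5*b^2 + 8*b - 4) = b*(b - 2)*(b + 2)*(b + 3)*(b^2 - 3*b + 2) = b*(b - 2)^2*(b + 2)*(b + 3)*(b - 1)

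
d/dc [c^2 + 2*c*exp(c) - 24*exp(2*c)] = 2*c*exp(c) + 2*c - 48*exp(2*c) + 2*exp(c)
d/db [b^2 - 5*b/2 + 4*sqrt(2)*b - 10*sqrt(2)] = 2*b - 5/2 + 4*sqrt(2)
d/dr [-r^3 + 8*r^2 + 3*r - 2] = -3*r^2 + 16*r + 3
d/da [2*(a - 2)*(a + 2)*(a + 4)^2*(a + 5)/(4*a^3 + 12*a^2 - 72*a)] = (a^7 + 11*a^6 + 3*a^5 - 287*a^4 - 712*a^3 + 564*a^2 + 960*a - 2880)/(a^2*(a^4 + 6*a^3 - 27*a^2 - 108*a + 324))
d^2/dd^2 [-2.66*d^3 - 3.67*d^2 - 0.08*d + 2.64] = -15.96*d - 7.34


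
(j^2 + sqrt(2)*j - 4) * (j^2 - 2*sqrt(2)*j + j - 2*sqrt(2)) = j^4 - sqrt(2)*j^3 + j^3 - 8*j^2 - sqrt(2)*j^2 - 8*j + 8*sqrt(2)*j + 8*sqrt(2)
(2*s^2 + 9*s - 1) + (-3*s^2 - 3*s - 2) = -s^2 + 6*s - 3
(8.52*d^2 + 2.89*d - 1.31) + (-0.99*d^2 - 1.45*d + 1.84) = 7.53*d^2 + 1.44*d + 0.53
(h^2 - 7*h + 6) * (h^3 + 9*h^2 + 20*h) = h^5 + 2*h^4 - 37*h^3 - 86*h^2 + 120*h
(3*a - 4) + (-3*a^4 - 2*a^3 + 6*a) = -3*a^4 - 2*a^3 + 9*a - 4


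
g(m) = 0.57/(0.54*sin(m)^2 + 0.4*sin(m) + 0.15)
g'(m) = 0.57*(-1.08*sin(m)*cos(m) - 0.4*cos(m))/(0.54*sin(m)^2 + 0.4*sin(m) + 0.15)^2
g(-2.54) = 5.90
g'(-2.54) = -10.64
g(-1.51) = 1.97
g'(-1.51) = 0.28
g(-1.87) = 2.19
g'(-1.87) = -1.56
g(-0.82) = 3.90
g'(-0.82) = 7.09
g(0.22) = 2.17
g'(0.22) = -5.11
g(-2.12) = 2.83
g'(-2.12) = -3.81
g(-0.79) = 4.12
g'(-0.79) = 7.70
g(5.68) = 5.88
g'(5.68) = 10.64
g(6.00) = 7.09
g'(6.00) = -8.32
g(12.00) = 6.27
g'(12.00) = 10.46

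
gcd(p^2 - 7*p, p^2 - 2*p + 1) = 1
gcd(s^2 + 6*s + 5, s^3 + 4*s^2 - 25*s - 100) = s + 5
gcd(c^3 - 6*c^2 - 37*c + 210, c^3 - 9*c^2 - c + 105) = c^2 - 12*c + 35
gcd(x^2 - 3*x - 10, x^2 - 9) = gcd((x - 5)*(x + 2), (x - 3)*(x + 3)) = 1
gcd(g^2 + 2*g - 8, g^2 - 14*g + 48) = 1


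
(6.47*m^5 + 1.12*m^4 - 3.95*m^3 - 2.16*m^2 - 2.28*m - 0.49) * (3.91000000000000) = 25.2977*m^5 + 4.3792*m^4 - 15.4445*m^3 - 8.4456*m^2 - 8.9148*m - 1.9159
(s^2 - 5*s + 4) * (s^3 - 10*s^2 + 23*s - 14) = s^5 - 15*s^4 + 77*s^3 - 169*s^2 + 162*s - 56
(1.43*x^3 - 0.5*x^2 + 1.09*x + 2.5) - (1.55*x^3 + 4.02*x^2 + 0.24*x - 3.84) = -0.12*x^3 - 4.52*x^2 + 0.85*x + 6.34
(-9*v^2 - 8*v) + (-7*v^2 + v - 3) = -16*v^2 - 7*v - 3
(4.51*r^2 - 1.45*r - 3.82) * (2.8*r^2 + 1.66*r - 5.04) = 12.628*r^4 + 3.4266*r^3 - 35.8334*r^2 + 0.9668*r + 19.2528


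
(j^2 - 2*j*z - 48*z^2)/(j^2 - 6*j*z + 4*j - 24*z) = (j^2 - 2*j*z - 48*z^2)/(j^2 - 6*j*z + 4*j - 24*z)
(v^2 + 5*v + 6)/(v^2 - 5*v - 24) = (v + 2)/(v - 8)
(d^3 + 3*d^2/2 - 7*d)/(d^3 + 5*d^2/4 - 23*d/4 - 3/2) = 2*d*(2*d + 7)/(4*d^2 + 13*d + 3)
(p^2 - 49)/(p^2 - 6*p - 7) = (p + 7)/(p + 1)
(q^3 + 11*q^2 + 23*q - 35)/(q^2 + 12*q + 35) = q - 1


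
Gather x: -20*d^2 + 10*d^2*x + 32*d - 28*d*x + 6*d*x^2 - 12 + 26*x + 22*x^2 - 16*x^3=-20*d^2 + 32*d - 16*x^3 + x^2*(6*d + 22) + x*(10*d^2 - 28*d + 26) - 12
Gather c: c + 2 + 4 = c + 6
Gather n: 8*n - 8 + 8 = 8*n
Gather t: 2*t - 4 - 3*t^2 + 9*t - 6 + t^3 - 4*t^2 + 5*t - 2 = t^3 - 7*t^2 + 16*t - 12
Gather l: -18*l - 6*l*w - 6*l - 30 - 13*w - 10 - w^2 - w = l*(-6*w - 24) - w^2 - 14*w - 40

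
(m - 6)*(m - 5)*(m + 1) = m^3 - 10*m^2 + 19*m + 30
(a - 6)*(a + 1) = a^2 - 5*a - 6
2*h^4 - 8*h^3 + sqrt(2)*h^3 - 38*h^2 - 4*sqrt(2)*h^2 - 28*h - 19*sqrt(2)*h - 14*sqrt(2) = (h - 7)*(h + 2)*(sqrt(2)*h + 1)*(sqrt(2)*h + sqrt(2))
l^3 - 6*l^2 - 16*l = l*(l - 8)*(l + 2)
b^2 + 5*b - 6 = (b - 1)*(b + 6)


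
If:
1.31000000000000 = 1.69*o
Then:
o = 0.78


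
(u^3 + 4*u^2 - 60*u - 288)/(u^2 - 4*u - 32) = (u^2 + 12*u + 36)/(u + 4)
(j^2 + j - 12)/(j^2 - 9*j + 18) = (j + 4)/(j - 6)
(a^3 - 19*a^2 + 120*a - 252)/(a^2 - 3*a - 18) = (a^2 - 13*a + 42)/(a + 3)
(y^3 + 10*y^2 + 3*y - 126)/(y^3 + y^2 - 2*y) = (y^3 + 10*y^2 + 3*y - 126)/(y*(y^2 + y - 2))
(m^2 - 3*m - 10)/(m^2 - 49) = (m^2 - 3*m - 10)/(m^2 - 49)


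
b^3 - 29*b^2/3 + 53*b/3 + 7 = (b - 7)*(b - 3)*(b + 1/3)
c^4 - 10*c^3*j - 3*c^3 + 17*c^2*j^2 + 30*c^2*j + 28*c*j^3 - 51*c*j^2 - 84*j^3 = (c - 3)*(c - 7*j)*(c - 4*j)*(c + j)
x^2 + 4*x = x*(x + 4)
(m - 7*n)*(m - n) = m^2 - 8*m*n + 7*n^2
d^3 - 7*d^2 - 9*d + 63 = (d - 7)*(d - 3)*(d + 3)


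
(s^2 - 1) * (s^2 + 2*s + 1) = s^4 + 2*s^3 - 2*s - 1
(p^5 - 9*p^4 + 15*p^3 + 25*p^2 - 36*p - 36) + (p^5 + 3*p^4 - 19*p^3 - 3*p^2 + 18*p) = 2*p^5 - 6*p^4 - 4*p^3 + 22*p^2 - 18*p - 36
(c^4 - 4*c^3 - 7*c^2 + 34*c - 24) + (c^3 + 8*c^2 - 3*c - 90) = c^4 - 3*c^3 + c^2 + 31*c - 114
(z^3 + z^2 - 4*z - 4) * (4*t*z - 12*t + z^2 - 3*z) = 4*t*z^4 - 8*t*z^3 - 28*t*z^2 + 32*t*z + 48*t + z^5 - 2*z^4 - 7*z^3 + 8*z^2 + 12*z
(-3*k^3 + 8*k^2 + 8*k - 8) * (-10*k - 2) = 30*k^4 - 74*k^3 - 96*k^2 + 64*k + 16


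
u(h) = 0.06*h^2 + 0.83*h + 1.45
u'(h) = 0.12*h + 0.83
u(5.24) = 7.45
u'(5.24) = 1.46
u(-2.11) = -0.03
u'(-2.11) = 0.58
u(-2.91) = -0.46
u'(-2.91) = 0.48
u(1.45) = 2.78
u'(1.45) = 1.00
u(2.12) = 3.48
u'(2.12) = 1.08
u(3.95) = 5.66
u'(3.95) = 1.30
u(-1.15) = 0.57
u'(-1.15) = 0.69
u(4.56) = 6.48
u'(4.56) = 1.38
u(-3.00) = -0.50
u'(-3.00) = 0.47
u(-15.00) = 2.50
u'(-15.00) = -0.97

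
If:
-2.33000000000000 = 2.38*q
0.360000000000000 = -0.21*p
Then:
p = -1.71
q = -0.98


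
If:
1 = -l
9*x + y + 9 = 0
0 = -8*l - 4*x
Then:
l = -1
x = 2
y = -27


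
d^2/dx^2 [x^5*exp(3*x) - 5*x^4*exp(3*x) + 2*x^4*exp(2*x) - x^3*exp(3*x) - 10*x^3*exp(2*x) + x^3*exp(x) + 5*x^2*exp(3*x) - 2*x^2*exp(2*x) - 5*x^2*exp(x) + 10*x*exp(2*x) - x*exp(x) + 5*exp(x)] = (9*x^5*exp(2*x) - 15*x^4*exp(2*x) + 8*x^4*exp(x) - 109*x^3*exp(2*x) - 8*x^3*exp(x) + x^3 - 33*x^2*exp(2*x) - 104*x^2*exp(x) + x^2 + 54*x*exp(2*x) - 36*x*exp(x) - 15*x + 10*exp(2*x) + 36*exp(x) - 7)*exp(x)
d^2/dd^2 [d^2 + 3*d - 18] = 2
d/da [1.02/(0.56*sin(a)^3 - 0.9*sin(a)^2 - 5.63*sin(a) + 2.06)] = (-1.7136*sin(a)^2 + 1.836*sin(a) + 5.7426)*cos(a)/(0.56*sin(a)^3 - 0.9*sin(a)^2 - 5.63*sin(a) + 2.06)^2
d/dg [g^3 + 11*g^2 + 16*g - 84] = 3*g^2 + 22*g + 16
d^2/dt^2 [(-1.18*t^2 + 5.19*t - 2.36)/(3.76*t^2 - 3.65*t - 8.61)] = (114.359648*t^3 - 429.393504*t^2 + 1202.445744*t - 716.844418)/(53.157376*t^6 - 154.80672*t^5 - 214.896408*t^4 + 660.354715*t^3 + 492.089913*t^2 - 811.746495*t - 638.277381)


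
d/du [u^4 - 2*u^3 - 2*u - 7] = 4*u^3 - 6*u^2 - 2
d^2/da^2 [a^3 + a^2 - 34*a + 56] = 6*a + 2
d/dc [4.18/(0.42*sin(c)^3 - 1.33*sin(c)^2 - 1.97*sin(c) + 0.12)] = (-5.2668*sin(c)^2 + 11.1188*sin(c) + 8.2346)*cos(c)/(0.42*sin(c)^3 - 1.33*sin(c)^2 - 1.97*sin(c) + 0.12)^2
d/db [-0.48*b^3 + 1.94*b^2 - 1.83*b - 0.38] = -1.44*b^2 + 3.88*b - 1.83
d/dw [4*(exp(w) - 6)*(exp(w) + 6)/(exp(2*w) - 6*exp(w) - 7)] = (-24*exp(2*w) + 232*exp(w) - 864)*exp(w)/(exp(4*w) - 12*exp(3*w) + 22*exp(2*w) + 84*exp(w) + 49)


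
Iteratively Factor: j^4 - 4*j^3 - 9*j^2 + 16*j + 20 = (j - 5)*(j^3 + j^2 - 4*j - 4) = (j - 5)*(j - 2)*(j^2 + 3*j + 2) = (j - 5)*(j - 2)*(j + 2)*(j + 1)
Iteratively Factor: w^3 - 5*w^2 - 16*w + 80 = (w - 5)*(w^2 - 16) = (w - 5)*(w - 4)*(w + 4)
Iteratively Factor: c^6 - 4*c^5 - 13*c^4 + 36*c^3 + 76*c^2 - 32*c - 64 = (c - 4)*(c^5 - 13*c^3 - 16*c^2 + 12*c + 16) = (c - 4)^2*(c^4 + 4*c^3 + 3*c^2 - 4*c - 4) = (c - 4)^2*(c + 1)*(c^3 + 3*c^2 - 4) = (c - 4)^2*(c + 1)*(c + 2)*(c^2 + c - 2) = (c - 4)^2*(c - 1)*(c + 1)*(c + 2)*(c + 2)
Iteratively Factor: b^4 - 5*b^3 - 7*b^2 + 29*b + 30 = (b + 1)*(b^3 - 6*b^2 - b + 30) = (b - 3)*(b + 1)*(b^2 - 3*b - 10) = (b - 5)*(b - 3)*(b + 1)*(b + 2)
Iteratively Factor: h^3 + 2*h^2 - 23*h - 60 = (h + 4)*(h^2 - 2*h - 15) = (h + 3)*(h + 4)*(h - 5)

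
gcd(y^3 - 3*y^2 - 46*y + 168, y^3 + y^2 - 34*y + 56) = y^2 + 3*y - 28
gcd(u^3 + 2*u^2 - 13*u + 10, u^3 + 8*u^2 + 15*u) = u + 5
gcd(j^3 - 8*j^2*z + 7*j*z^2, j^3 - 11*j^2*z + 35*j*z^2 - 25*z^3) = -j + z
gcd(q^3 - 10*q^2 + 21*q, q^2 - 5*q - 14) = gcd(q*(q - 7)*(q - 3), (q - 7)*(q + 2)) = q - 7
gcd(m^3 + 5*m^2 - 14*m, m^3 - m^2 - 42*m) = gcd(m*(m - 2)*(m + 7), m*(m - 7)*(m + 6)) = m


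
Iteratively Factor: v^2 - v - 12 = (v + 3)*(v - 4)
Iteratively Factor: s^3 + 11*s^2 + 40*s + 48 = (s + 3)*(s^2 + 8*s + 16) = (s + 3)*(s + 4)*(s + 4)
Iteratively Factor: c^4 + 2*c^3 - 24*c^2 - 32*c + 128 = (c + 4)*(c^3 - 2*c^2 - 16*c + 32) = (c - 4)*(c + 4)*(c^2 + 2*c - 8) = (c - 4)*(c - 2)*(c + 4)*(c + 4)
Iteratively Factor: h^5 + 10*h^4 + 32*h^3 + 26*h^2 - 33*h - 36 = (h + 3)*(h^4 + 7*h^3 + 11*h^2 - 7*h - 12) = (h + 3)*(h + 4)*(h^3 + 3*h^2 - h - 3) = (h + 1)*(h + 3)*(h + 4)*(h^2 + 2*h - 3) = (h - 1)*(h + 1)*(h + 3)*(h + 4)*(h + 3)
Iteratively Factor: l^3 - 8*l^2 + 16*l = (l - 4)*(l^2 - 4*l) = (l - 4)^2*(l)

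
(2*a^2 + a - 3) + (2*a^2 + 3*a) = 4*a^2 + 4*a - 3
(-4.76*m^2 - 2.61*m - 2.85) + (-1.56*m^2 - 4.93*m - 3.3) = -6.32*m^2 - 7.54*m - 6.15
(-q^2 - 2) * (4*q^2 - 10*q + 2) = -4*q^4 + 10*q^3 - 10*q^2 + 20*q - 4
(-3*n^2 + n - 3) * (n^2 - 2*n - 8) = -3*n^4 + 7*n^3 + 19*n^2 - 2*n + 24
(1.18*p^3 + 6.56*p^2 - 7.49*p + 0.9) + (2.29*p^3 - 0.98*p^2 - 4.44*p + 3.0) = 3.47*p^3 + 5.58*p^2 - 11.93*p + 3.9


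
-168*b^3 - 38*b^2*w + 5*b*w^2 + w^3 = (-6*b + w)*(4*b + w)*(7*b + w)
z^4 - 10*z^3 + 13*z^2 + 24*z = z*(z - 8)*(z - 3)*(z + 1)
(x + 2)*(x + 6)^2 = x^3 + 14*x^2 + 60*x + 72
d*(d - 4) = d^2 - 4*d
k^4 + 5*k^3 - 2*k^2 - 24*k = k*(k - 2)*(k + 3)*(k + 4)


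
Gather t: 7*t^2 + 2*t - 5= 7*t^2 + 2*t - 5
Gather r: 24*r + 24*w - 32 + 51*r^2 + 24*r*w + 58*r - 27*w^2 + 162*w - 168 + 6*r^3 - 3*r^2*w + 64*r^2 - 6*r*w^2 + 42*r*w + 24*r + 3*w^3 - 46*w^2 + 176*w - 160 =6*r^3 + r^2*(115 - 3*w) + r*(-6*w^2 + 66*w + 106) + 3*w^3 - 73*w^2 + 362*w - 360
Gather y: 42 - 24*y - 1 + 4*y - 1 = 40 - 20*y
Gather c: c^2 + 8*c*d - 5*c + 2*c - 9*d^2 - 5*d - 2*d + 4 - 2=c^2 + c*(8*d - 3) - 9*d^2 - 7*d + 2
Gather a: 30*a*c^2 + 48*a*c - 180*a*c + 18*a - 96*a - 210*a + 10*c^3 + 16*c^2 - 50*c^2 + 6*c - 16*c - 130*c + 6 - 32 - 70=a*(30*c^2 - 132*c - 288) + 10*c^3 - 34*c^2 - 140*c - 96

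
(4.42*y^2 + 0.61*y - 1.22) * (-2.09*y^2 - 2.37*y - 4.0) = -9.2378*y^4 - 11.7503*y^3 - 16.5759*y^2 + 0.4514*y + 4.88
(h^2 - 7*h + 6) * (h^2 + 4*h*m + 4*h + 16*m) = h^4 + 4*h^3*m - 3*h^3 - 12*h^2*m - 22*h^2 - 88*h*m + 24*h + 96*m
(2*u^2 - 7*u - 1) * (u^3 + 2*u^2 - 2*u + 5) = 2*u^5 - 3*u^4 - 19*u^3 + 22*u^2 - 33*u - 5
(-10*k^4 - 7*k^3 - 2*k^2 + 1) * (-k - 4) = 10*k^5 + 47*k^4 + 30*k^3 + 8*k^2 - k - 4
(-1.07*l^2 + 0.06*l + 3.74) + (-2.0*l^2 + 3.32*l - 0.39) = -3.07*l^2 + 3.38*l + 3.35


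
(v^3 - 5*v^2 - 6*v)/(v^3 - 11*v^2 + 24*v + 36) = v/(v - 6)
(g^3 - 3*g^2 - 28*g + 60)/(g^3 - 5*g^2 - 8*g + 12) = (g^2 + 3*g - 10)/(g^2 + g - 2)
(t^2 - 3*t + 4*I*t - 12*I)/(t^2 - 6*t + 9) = (t + 4*I)/(t - 3)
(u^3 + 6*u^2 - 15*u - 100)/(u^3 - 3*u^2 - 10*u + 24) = (u^2 + 10*u + 25)/(u^2 + u - 6)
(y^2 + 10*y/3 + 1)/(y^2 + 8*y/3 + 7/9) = 3*(y + 3)/(3*y + 7)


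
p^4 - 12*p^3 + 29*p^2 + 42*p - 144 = (p - 8)*(p - 3)^2*(p + 2)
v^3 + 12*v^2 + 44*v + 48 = (v + 2)*(v + 4)*(v + 6)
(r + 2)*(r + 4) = r^2 + 6*r + 8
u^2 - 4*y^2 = (u - 2*y)*(u + 2*y)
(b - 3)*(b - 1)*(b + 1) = b^3 - 3*b^2 - b + 3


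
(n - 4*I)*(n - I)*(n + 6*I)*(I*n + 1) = I*n^4 + 27*I*n^2 + 50*n - 24*I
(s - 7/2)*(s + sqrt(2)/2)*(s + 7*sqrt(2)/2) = s^3 - 7*s^2/2 + 4*sqrt(2)*s^2 - 14*sqrt(2)*s + 7*s/2 - 49/4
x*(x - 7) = x^2 - 7*x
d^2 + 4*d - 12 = (d - 2)*(d + 6)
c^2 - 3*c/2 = c*(c - 3/2)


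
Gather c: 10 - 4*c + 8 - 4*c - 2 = 16 - 8*c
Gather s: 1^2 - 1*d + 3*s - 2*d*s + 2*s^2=-d + 2*s^2 + s*(3 - 2*d) + 1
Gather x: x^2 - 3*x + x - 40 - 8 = x^2 - 2*x - 48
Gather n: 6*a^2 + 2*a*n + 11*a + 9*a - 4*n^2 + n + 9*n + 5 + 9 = 6*a^2 + 20*a - 4*n^2 + n*(2*a + 10) + 14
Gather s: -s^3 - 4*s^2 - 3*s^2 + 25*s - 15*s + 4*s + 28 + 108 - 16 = -s^3 - 7*s^2 + 14*s + 120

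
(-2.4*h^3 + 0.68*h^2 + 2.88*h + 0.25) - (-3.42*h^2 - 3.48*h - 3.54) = -2.4*h^3 + 4.1*h^2 + 6.36*h + 3.79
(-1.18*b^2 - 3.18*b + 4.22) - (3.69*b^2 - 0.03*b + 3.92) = -4.87*b^2 - 3.15*b + 0.3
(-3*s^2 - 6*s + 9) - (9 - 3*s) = -3*s^2 - 3*s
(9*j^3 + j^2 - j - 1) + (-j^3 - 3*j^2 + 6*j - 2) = 8*j^3 - 2*j^2 + 5*j - 3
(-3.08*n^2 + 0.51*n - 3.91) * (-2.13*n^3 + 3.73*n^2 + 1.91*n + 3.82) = 6.5604*n^5 - 12.5747*n^4 + 4.3478*n^3 - 25.3758*n^2 - 5.5199*n - 14.9362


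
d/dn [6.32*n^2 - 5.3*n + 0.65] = 12.64*n - 5.3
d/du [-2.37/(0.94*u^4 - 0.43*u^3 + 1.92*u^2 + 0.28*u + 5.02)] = (8.9112*u^3 - 3.0573*u^2 + 9.1008*u + 0.6636)/(0.94*u^4 - 0.43*u^3 + 1.92*u^2 + 0.28*u + 5.02)^2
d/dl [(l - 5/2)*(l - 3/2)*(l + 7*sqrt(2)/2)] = 3*l^2 - 8*l + 7*sqrt(2)*l - 14*sqrt(2) + 15/4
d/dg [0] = 0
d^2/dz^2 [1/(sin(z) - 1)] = -(sin(z) + 2)/(sin(z) - 1)^2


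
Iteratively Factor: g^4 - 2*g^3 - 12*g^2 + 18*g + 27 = (g + 1)*(g^3 - 3*g^2 - 9*g + 27) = (g - 3)*(g + 1)*(g^2 - 9) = (g - 3)^2*(g + 1)*(g + 3)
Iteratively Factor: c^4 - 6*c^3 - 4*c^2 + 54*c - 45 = (c - 3)*(c^3 - 3*c^2 - 13*c + 15) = (c - 3)*(c + 3)*(c^2 - 6*c + 5) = (c - 5)*(c - 3)*(c + 3)*(c - 1)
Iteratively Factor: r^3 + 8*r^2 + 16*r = (r + 4)*(r^2 + 4*r) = r*(r + 4)*(r + 4)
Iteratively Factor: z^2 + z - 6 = (z - 2)*(z + 3)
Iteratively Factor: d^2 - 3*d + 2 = (d - 1)*(d - 2)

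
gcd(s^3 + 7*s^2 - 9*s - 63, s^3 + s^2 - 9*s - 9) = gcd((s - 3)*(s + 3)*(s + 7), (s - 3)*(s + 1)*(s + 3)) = s^2 - 9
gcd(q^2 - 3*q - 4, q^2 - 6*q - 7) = q + 1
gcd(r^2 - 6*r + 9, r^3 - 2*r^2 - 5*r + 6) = r - 3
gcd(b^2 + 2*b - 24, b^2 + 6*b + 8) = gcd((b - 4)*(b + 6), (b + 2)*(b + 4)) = 1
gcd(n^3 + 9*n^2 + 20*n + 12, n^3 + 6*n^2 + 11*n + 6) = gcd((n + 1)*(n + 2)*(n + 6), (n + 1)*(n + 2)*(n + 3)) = n^2 + 3*n + 2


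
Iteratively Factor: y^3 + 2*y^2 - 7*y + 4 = (y - 1)*(y^2 + 3*y - 4) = (y - 1)*(y + 4)*(y - 1)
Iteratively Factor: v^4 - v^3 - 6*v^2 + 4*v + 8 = (v + 1)*(v^3 - 2*v^2 - 4*v + 8) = (v - 2)*(v + 1)*(v^2 - 4) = (v - 2)*(v + 1)*(v + 2)*(v - 2)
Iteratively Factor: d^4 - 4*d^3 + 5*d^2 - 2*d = (d - 2)*(d^3 - 2*d^2 + d) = (d - 2)*(d - 1)*(d^2 - d) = d*(d - 2)*(d - 1)*(d - 1)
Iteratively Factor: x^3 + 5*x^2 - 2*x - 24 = (x - 2)*(x^2 + 7*x + 12) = (x - 2)*(x + 3)*(x + 4)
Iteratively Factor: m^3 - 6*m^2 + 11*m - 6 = (m - 1)*(m^2 - 5*m + 6) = (m - 2)*(m - 1)*(m - 3)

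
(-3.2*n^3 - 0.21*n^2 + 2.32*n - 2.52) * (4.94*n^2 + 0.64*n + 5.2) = -15.808*n^5 - 3.0854*n^4 - 5.3136*n^3 - 12.056*n^2 + 10.4512*n - 13.104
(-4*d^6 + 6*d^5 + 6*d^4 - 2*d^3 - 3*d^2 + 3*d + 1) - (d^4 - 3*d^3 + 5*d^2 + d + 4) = -4*d^6 + 6*d^5 + 5*d^4 + d^3 - 8*d^2 + 2*d - 3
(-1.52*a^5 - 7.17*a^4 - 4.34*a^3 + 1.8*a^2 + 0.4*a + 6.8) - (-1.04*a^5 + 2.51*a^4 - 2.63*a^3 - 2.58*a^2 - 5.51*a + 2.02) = -0.48*a^5 - 9.68*a^4 - 1.71*a^3 + 4.38*a^2 + 5.91*a + 4.78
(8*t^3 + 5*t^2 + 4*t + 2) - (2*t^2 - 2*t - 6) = 8*t^3 + 3*t^2 + 6*t + 8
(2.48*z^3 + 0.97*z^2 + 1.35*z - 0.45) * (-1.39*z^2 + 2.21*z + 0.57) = -3.4472*z^5 + 4.1325*z^4 + 1.6808*z^3 + 4.1619*z^2 - 0.225*z - 0.2565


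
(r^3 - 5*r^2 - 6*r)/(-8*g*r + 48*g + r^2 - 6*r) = r*(r + 1)/(-8*g + r)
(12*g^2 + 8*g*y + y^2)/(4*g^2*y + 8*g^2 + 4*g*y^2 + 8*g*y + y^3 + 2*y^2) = (6*g + y)/(2*g*y + 4*g + y^2 + 2*y)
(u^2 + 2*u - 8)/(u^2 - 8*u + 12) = (u + 4)/(u - 6)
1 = 1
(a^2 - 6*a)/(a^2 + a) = (a - 6)/(a + 1)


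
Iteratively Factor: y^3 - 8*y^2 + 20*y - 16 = (y - 2)*(y^2 - 6*y + 8) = (y - 4)*(y - 2)*(y - 2)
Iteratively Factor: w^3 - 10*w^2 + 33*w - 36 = (w - 3)*(w^2 - 7*w + 12) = (w - 4)*(w - 3)*(w - 3)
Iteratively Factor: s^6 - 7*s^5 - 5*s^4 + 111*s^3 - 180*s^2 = (s - 5)*(s^5 - 2*s^4 - 15*s^3 + 36*s^2) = (s - 5)*(s - 3)*(s^4 + s^3 - 12*s^2) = (s - 5)*(s - 3)^2*(s^3 + 4*s^2) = (s - 5)*(s - 3)^2*(s + 4)*(s^2) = s*(s - 5)*(s - 3)^2*(s + 4)*(s)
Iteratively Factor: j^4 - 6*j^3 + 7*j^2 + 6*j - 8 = (j - 2)*(j^3 - 4*j^2 - j + 4) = (j - 4)*(j - 2)*(j^2 - 1) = (j - 4)*(j - 2)*(j + 1)*(j - 1)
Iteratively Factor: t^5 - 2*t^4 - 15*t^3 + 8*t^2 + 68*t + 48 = (t - 3)*(t^4 + t^3 - 12*t^2 - 28*t - 16) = (t - 3)*(t + 2)*(t^3 - t^2 - 10*t - 8) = (t - 3)*(t + 2)^2*(t^2 - 3*t - 4) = (t - 4)*(t - 3)*(t + 2)^2*(t + 1)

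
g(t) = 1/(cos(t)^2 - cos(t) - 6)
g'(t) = (2*sin(t)*cos(t) - sin(t))/(cos(t)^2 - cos(t) - 6)^2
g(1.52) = -0.17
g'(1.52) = -0.02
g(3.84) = -0.22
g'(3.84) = 0.08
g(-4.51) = -0.17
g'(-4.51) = -0.04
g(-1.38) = -0.16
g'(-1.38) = 0.02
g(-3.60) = -0.23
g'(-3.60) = -0.07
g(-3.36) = -0.25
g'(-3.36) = -0.04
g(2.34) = -0.21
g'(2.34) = -0.07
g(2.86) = -0.24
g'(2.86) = -0.05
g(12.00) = -0.16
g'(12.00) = -0.00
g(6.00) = -0.17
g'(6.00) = -0.00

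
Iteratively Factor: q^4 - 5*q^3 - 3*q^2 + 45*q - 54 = (q - 3)*(q^3 - 2*q^2 - 9*q + 18) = (q - 3)*(q - 2)*(q^2 - 9) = (q - 3)*(q - 2)*(q + 3)*(q - 3)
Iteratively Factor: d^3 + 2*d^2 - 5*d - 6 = (d + 1)*(d^2 + d - 6) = (d - 2)*(d + 1)*(d + 3)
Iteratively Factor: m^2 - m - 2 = (m - 2)*(m + 1)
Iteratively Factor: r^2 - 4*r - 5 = (r + 1)*(r - 5)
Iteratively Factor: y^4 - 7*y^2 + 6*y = (y)*(y^3 - 7*y + 6) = y*(y - 1)*(y^2 + y - 6) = y*(y - 1)*(y + 3)*(y - 2)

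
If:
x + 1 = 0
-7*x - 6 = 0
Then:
No Solution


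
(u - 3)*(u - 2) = u^2 - 5*u + 6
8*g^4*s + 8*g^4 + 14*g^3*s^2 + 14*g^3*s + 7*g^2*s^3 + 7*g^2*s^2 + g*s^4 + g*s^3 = (g + s)*(2*g + s)*(4*g + s)*(g*s + g)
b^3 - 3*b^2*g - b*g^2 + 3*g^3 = (b - 3*g)*(b - g)*(b + g)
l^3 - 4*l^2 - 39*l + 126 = (l - 7)*(l - 3)*(l + 6)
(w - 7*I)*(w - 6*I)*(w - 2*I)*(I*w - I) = I*w^4 + 15*w^3 - I*w^3 - 15*w^2 - 68*I*w^2 - 84*w + 68*I*w + 84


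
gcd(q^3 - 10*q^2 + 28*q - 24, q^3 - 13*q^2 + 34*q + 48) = q - 6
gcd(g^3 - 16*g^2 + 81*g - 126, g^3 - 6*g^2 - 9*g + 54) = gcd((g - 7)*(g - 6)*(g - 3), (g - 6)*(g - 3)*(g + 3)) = g^2 - 9*g + 18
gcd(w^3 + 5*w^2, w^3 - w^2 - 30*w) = w^2 + 5*w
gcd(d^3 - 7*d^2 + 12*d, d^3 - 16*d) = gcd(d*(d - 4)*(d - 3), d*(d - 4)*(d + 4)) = d^2 - 4*d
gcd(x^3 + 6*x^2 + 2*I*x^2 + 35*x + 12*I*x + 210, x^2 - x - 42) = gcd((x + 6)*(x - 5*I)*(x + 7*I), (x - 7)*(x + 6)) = x + 6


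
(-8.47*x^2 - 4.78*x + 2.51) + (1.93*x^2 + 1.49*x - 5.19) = -6.54*x^2 - 3.29*x - 2.68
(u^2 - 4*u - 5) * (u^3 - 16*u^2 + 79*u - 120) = u^5 - 20*u^4 + 138*u^3 - 356*u^2 + 85*u + 600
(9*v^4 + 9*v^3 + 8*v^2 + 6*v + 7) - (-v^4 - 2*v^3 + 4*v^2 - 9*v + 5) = 10*v^4 + 11*v^3 + 4*v^2 + 15*v + 2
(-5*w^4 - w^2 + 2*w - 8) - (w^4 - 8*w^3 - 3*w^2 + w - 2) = -6*w^4 + 8*w^3 + 2*w^2 + w - 6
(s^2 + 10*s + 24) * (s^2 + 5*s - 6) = s^4 + 15*s^3 + 68*s^2 + 60*s - 144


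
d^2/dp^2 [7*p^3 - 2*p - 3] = 42*p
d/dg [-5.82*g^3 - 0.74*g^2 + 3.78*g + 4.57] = -17.46*g^2 - 1.48*g + 3.78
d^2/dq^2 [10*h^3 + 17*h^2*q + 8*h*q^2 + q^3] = 16*h + 6*q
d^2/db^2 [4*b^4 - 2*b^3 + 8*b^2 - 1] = 48*b^2 - 12*b + 16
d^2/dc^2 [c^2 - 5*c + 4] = 2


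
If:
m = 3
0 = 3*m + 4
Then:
No Solution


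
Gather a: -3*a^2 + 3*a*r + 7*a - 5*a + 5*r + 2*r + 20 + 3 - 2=-3*a^2 + a*(3*r + 2) + 7*r + 21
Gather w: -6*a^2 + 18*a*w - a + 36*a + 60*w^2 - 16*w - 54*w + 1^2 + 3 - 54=-6*a^2 + 35*a + 60*w^2 + w*(18*a - 70) - 50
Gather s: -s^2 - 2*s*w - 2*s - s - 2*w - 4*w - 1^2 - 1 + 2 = -s^2 + s*(-2*w - 3) - 6*w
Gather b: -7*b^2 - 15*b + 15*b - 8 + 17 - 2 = 7 - 7*b^2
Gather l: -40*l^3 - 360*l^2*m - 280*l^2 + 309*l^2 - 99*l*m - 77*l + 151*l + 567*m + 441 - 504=-40*l^3 + l^2*(29 - 360*m) + l*(74 - 99*m) + 567*m - 63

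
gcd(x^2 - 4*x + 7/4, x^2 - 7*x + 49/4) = x - 7/2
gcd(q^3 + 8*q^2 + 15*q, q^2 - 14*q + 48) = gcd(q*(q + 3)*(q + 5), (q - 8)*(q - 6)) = 1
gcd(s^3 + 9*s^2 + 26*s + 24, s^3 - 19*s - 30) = s^2 + 5*s + 6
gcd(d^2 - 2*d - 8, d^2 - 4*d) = d - 4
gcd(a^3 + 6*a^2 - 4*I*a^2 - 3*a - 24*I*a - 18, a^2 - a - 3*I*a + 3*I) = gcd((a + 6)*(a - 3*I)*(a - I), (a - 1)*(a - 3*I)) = a - 3*I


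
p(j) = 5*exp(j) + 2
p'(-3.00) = 0.25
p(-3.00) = 2.25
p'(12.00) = 813773.96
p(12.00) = 813775.96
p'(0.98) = 13.32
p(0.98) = 15.32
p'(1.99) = 36.58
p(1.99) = 38.58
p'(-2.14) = 0.59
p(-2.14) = 2.59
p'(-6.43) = 0.01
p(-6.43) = 2.01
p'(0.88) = 12.05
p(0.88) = 14.05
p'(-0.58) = 2.80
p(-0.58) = 4.80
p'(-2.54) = 0.39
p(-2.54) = 2.39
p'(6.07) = 2163.40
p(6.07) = 2165.40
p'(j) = 5*exp(j)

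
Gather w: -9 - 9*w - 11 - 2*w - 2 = -11*w - 22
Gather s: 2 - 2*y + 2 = 4 - 2*y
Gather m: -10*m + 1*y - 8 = -10*m + y - 8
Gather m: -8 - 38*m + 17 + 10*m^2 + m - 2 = 10*m^2 - 37*m + 7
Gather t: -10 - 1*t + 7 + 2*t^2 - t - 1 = 2*t^2 - 2*t - 4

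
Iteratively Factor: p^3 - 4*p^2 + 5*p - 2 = (p - 1)*(p^2 - 3*p + 2) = (p - 2)*(p - 1)*(p - 1)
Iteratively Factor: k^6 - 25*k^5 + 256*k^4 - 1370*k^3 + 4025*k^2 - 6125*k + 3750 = (k - 5)*(k^5 - 20*k^4 + 156*k^3 - 590*k^2 + 1075*k - 750) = (k - 5)^2*(k^4 - 15*k^3 + 81*k^2 - 185*k + 150) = (k - 5)^3*(k^3 - 10*k^2 + 31*k - 30) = (k - 5)^3*(k - 3)*(k^2 - 7*k + 10) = (k - 5)^3*(k - 3)*(k - 2)*(k - 5)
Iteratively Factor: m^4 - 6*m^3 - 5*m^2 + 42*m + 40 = (m + 1)*(m^3 - 7*m^2 + 2*m + 40) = (m - 4)*(m + 1)*(m^2 - 3*m - 10) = (m - 4)*(m + 1)*(m + 2)*(m - 5)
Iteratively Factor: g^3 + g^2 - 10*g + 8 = (g + 4)*(g^2 - 3*g + 2) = (g - 1)*(g + 4)*(g - 2)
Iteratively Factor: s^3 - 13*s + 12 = (s - 3)*(s^2 + 3*s - 4) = (s - 3)*(s + 4)*(s - 1)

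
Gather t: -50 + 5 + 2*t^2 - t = 2*t^2 - t - 45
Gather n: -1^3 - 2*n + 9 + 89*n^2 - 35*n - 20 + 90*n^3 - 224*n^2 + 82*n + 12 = 90*n^3 - 135*n^2 + 45*n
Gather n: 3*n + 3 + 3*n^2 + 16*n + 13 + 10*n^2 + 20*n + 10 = 13*n^2 + 39*n + 26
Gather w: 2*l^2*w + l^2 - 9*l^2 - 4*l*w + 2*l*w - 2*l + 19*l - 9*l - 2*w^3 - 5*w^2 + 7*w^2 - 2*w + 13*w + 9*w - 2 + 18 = -8*l^2 + 8*l - 2*w^3 + 2*w^2 + w*(2*l^2 - 2*l + 20) + 16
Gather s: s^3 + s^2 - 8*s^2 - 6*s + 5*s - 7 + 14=s^3 - 7*s^2 - s + 7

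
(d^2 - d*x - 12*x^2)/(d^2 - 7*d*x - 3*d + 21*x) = (d^2 - d*x - 12*x^2)/(d^2 - 7*d*x - 3*d + 21*x)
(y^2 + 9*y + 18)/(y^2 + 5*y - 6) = (y + 3)/(y - 1)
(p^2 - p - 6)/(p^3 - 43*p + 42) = (p^2 - p - 6)/(p^3 - 43*p + 42)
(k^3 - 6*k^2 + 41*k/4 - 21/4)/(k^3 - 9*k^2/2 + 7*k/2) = (k - 3/2)/k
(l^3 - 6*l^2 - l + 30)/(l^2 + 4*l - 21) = (l^2 - 3*l - 10)/(l + 7)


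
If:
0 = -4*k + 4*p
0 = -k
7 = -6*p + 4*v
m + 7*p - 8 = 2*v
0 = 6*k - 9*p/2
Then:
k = 0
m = 23/2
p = 0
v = 7/4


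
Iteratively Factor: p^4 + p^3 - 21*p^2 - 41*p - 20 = (p + 1)*(p^3 - 21*p - 20) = (p + 1)^2*(p^2 - p - 20) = (p - 5)*(p + 1)^2*(p + 4)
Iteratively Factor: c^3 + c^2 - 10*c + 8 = (c + 4)*(c^2 - 3*c + 2) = (c - 1)*(c + 4)*(c - 2)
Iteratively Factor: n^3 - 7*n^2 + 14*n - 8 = (n - 2)*(n^2 - 5*n + 4) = (n - 4)*(n - 2)*(n - 1)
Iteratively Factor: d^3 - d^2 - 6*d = (d)*(d^2 - d - 6) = d*(d - 3)*(d + 2)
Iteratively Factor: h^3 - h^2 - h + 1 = (h - 1)*(h^2 - 1) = (h - 1)^2*(h + 1)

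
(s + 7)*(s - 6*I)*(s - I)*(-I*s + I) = -I*s^4 - 7*s^3 - 6*I*s^3 - 42*s^2 + 13*I*s^2 + 49*s + 36*I*s - 42*I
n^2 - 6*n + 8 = (n - 4)*(n - 2)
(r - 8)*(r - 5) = r^2 - 13*r + 40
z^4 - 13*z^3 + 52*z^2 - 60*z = z*(z - 6)*(z - 5)*(z - 2)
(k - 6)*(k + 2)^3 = k^4 - 24*k^2 - 64*k - 48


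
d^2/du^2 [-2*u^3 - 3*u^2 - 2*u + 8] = -12*u - 6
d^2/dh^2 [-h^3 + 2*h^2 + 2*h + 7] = 4 - 6*h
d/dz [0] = 0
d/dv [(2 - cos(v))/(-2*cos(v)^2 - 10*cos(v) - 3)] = (-8*cos(v) + cos(2*v) - 22)*sin(v)/(10*cos(v) + cos(2*v) + 4)^2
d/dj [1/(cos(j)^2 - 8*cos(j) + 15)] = 2*(cos(j) - 4)*sin(j)/(cos(j)^2 - 8*cos(j) + 15)^2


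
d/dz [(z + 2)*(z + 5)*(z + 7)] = 3*z^2 + 28*z + 59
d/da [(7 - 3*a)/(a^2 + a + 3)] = (-3*a^2 - 3*a + (2*a + 1)*(3*a - 7) - 9)/(a^2 + a + 3)^2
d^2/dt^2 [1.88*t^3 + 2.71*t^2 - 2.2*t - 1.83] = 11.28*t + 5.42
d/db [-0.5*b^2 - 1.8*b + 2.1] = -1.0*b - 1.8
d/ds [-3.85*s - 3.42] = -3.85000000000000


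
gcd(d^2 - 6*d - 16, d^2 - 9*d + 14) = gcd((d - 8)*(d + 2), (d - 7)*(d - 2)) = 1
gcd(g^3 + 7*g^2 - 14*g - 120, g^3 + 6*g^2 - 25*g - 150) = g^2 + 11*g + 30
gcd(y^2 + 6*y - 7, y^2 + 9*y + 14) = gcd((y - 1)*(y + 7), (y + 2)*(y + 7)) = y + 7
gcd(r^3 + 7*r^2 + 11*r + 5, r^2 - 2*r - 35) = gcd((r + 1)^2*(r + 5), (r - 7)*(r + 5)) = r + 5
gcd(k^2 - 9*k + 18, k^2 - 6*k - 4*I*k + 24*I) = k - 6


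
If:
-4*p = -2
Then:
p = 1/2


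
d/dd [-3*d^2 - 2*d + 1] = -6*d - 2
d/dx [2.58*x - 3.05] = 2.58000000000000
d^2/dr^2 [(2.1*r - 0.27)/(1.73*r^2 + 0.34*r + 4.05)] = ((2.1*r - 0.27)*(3.46*r + 0.34)*(6.92*r + 0.68) - (21.798*r + 0.4938)*(1.73*r^2 + 0.34*r + 4.05))/(1.73*r^2 + 0.34*r + 4.05)^3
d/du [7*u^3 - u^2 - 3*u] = 21*u^2 - 2*u - 3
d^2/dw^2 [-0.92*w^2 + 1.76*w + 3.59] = -1.84000000000000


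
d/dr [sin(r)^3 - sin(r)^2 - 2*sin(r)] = (3*sin(r)^2 - 2*sin(r) - 2)*cos(r)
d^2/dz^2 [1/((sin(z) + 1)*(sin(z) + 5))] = (sin(z) + sin(3*z) + 7*cos(2*z) + 55)/((sin(z) + 1)^2*(sin(z) + 5)^3)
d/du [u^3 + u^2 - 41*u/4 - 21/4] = 3*u^2 + 2*u - 41/4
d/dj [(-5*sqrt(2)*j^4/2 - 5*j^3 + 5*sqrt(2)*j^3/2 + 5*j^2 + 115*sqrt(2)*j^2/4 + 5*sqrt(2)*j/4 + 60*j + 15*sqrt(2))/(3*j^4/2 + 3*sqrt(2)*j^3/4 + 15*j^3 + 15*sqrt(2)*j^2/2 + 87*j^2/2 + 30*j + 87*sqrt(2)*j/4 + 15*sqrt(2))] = 5*(-22*sqrt(2)*j^6 + 2*j^6 - 162*sqrt(2)*j^5 - 48*j^5 - 477*j^4 - 317*sqrt(2)*j^4 - 1166*j^3 - 152*sqrt(2)*j^3 - 571*j^2 - 231*sqrt(2)*j^2 - 616*sqrt(2)*j + 680*j - 328 + 240*sqrt(2))/(3*(2*j^8 + 2*sqrt(2)*j^7 + 40*j^7 + 40*sqrt(2)*j^6 + 317*j^6 + 316*sqrt(2)*j^5 + 1260*j^5 + 1240*sqrt(2)*j^4 + 2640*j^4 + 2940*j^3 + 2482*sqrt(2)*j^3 + 2041*j^2 + 2320*sqrt(2)*j^2 + 800*sqrt(2)*j + 1160*j + 400))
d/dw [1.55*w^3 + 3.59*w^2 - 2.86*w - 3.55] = 4.65*w^2 + 7.18*w - 2.86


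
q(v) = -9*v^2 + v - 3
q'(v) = 1 - 18*v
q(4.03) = -145.14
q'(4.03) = -71.54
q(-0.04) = -3.05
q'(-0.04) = 1.72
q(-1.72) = -31.35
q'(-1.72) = 31.96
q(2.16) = -42.83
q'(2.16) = -37.88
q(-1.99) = -40.63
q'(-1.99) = 36.82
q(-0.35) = -4.45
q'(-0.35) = 7.30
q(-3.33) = -106.13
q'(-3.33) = 60.94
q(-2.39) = -56.80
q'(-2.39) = 44.02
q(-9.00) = -741.00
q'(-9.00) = 163.00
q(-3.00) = -87.00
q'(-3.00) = 55.00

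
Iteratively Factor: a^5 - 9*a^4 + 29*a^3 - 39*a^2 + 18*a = (a - 1)*(a^4 - 8*a^3 + 21*a^2 - 18*a) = (a - 2)*(a - 1)*(a^3 - 6*a^2 + 9*a) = (a - 3)*(a - 2)*(a - 1)*(a^2 - 3*a) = a*(a - 3)*(a - 2)*(a - 1)*(a - 3)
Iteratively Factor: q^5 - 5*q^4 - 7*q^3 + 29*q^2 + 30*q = (q - 3)*(q^4 - 2*q^3 - 13*q^2 - 10*q) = q*(q - 3)*(q^3 - 2*q^2 - 13*q - 10) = q*(q - 3)*(q + 2)*(q^2 - 4*q - 5) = q*(q - 5)*(q - 3)*(q + 2)*(q + 1)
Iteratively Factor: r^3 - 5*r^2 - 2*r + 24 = (r - 3)*(r^2 - 2*r - 8) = (r - 3)*(r + 2)*(r - 4)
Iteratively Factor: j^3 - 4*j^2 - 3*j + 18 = (j - 3)*(j^2 - j - 6) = (j - 3)^2*(j + 2)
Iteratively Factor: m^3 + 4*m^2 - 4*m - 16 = (m + 2)*(m^2 + 2*m - 8) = (m - 2)*(m + 2)*(m + 4)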